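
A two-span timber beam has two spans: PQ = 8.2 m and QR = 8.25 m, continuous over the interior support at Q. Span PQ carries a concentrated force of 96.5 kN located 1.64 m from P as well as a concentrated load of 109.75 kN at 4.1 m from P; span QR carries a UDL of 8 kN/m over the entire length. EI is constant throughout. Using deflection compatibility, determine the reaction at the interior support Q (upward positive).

Release continuity at Q by inserting a hinge; the redundant is the internal moment M_Q. The primary structure is two simply-supported spans PQ and QR.
Discontinuity in slope at Q on the released structure — sum the simple-span end rotations:
  span PQ: point load 96.5 at a = 1.64: Pab(L + a)/(6LEI) = 207.6/EI
  span PQ: point load 109.75 at a = 4.1: Pab(L + a)/(6LEI) = 461.2/EI
  span QR: UDL 8: wL³/(24EI) = 187.2/EI
  relative rotation θ_0 = (668.9 + 187.2)/EI = 856/EI
A unit hogging moment at Q produces rotation L₁/(3EI) + L₂/(3EI) = 5.483/EI.
Slope continuity at Q: θ_0 = M_Q·5.483/EI, so M_Q = 856/5.483 = 156.1 kN·m (hogging).
Span PQ, ΣM about P with M_Q applied at Q: R_Q^{PQ}·8.2 = 608.2 + 156.1, so R_Q^{PQ} = 93.21 kN and R_P = 206.2 − 93.21 = 113 kN.
Span QR, ΣM about R: R_Q^{QR}·8.25 = 272.2 + 156.1, so R_Q^{QR} = 51.92 kN and R_R = 66 − 51.92 = 14.08 kN.
R_Q = 93.21 + 51.92 = 145.1 kN.

R_Q = 145.1 kN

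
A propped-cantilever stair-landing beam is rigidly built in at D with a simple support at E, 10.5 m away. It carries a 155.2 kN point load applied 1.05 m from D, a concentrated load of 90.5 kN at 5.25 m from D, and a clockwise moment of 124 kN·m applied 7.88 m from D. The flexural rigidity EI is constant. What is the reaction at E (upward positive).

R_E = 47.14 kN

Release the roller at E. Primary structure: cantilever fixed at D.
Deflection at E on the released cantilever, summing each load's contribution:
  point load 155.2 at a = 1.05: Pa²(3L − a)/(6EI) = 868.4/EI
  point load 90.5 at a = 5.25: Pa²(3L − a)/(6EI) = 10913/EI
  clockwise couple 124 at a = 7.88: M₀a(2L − a)/(2EI) = 6410/EI
  δ_0 = 18191/EI
Tip deflection under a unit load at E: L³/(3EI) = 385.9/EI.
Compatibility at E: δ_0 − R_E·δ_{EE} = 0, so R_E = 18191/385.9 = 47.14 kN.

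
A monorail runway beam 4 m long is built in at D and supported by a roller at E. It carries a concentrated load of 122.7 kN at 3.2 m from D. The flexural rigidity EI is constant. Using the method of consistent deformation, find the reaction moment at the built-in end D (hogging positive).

Take the reaction at E as the redundant and release it; the primary structure is a cantilever fixed at D.
Free-end deflection of the primary structure under the applied loading (downward +):
  point load 122.7 at a = 3.2: Pa²(3L − a)/(6EI) = 1843/EI
Tip deflection under a unit load at E: L³/(3EI) = 21.33/EI.
Compatibility at E: δ_0 − R_E·δ_{EE} = 0, so R_E = 1843/21.33 = 86.38 kN.
Moment equilibrium about D: M_D = Σ(load moments about D) − R_E·L = 392.6 − 86.38×4 = 47.12 kN·m.

M_D = 47.12 kN·m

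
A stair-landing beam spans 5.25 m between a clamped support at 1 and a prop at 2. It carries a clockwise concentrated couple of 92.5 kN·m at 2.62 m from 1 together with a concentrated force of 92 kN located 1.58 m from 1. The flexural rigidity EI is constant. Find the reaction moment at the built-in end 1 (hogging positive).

M_1 = 74.89 kN·m

Release the roller at 2. Primary structure: cantilever fixed at 1.
Primary-structure tip deflection at 2 by superposition:
  clockwise couple 92.5 at a = 2.62: M₀a(2L − a)/(2EI) = 954.9/EI
  point load 92 at a = 1.58: Pa²(3L − a)/(6EI) = 542.4/EI
  δ_0 = 1497/EI
Tip deflection under a unit load at 2: L³/(3EI) = 48.23/EI.
The prop prevents deflection at 2: R_2 = δ_0/δ_{22} = 1497/48.23 = 31.04 kN.
Moment equilibrium about 1: M_1 = Σ(load moments about 1) − R_2·L = 237.9 − 31.04×5.25 = 74.89 kN·m.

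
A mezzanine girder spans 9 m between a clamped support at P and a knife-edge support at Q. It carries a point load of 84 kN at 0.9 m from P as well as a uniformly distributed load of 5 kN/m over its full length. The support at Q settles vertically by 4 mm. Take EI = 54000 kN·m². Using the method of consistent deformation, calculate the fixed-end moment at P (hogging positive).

Choose R_Q as the redundant. The primary structure is the cantilever fixed at P.
Primary-structure tip deflection at Q by superposition:
  point load 84 at a = 0.9: Pa²(3L − a)/(6EI) = 296/EI
  UDL 5: wL⁴/(8EI) = 4101/EI
  δ_0 = 4397/EI
Tip deflection under a unit load at Q: L³/(3EI) = 243/EI.
With EI = 54000 kN·m²: δ_0 = 0.081419 m and δ_{QQ} = 0.0045 m/kN.
Compatibility — the beam at Q must follow the support down by 0.004 m: δ_0 − R_Q·δ_{QQ} = 0.004, so R_Q = (0.081419 − 0.004)/0.0045 = 17.2 kN.
Moment equilibrium about P: M_P = Σ(load moments about P) − R_Q·L = 278.1 − 17.2×9 = 123.3 kN·m.

M_P = 123.3 kN·m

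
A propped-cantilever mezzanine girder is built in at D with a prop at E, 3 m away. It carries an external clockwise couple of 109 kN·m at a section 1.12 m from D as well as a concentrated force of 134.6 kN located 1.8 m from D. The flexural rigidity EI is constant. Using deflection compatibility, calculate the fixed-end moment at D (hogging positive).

M_D = 77.55 kN·m

Choose R_E as the redundant. The primary structure is the cantilever fixed at D.
Deflection at E on the released cantilever, summing each load's contribution:
  clockwise couple 109 at a = 1.12: M₀a(2L − a)/(2EI) = 297.9/EI
  point load 134.6 at a = 1.8: Pa²(3L − a)/(6EI) = 523.3/EI
  δ_0 = 821.2/EI
Flexibility coefficient — unit upward force at E: δ_{EE} = L³/(3EI) = 9/EI.
Compatibility at E: δ_0 − R_E·δ_{EE} = 0, so R_E = 821.2/9 = 91.24 kN.
Moment equilibrium about D: M_D = Σ(load moments about D) − R_E·L = 351.3 − 91.24×3 = 77.55 kN·m.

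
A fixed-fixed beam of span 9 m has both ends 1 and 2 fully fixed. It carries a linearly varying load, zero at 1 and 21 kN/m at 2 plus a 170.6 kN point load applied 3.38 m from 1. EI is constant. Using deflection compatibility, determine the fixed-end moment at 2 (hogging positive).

M_2 = 220.3 kN·m

Take the two fixed-end moments M_1, M_2 as redundants; the released structure is the simple span 12.
Simple-span end rotations at 1 and 2 under the given loads:
  at 1: triangular load, peak 21: 7w₀L³/(360EI) = 297.7/EI
  at 2: triangular load, peak 21: w₀L³/(45EI) = 340.2/EI
  at 1: point load 170.6 at a = 3.38: Pab(L + b)/(6LEI) = 877.4/EI
  at 2: point load 170.6 at a = 3.38: Pab(L + a)/(6LEI) = 742.9/EI
  θ_10 = 1175/EI,  θ_20 = 1083/EI
Flexibility coefficients: a unit moment at one end gives L/(3EI) there and L/(6EI) at the far end, so f₁₁ = f₂₂ = 3/EI and f₁₂ = f₂₁ = 1.5/EI.
Compatibility — zero rotation at each built-in end:
  3 M_1 + 1.5 M_2 = 1175
  1.5 M_1 + 3 M_2 = 1083
Solving the pair gives M_1 = 281.5 kN·m and M_2 = 220.3 kN·m (hogging).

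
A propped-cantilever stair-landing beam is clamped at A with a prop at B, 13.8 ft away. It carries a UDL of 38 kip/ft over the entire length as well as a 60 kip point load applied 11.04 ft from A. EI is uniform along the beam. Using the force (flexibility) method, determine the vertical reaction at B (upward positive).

R_B = 238.9 kip

Release the roller at B. Primary structure: cantilever fixed at A.
Free-end deflection of the primary structure under the applied loading (downward +):
  UDL 38: wL⁴/(8EI) = 172270/EI
  point load 60 at a = 11.04: Pa²(3L − a)/(6EI) = 37003/EI
  δ_0 = 209273/EI
Tip deflection under a unit load at B: L³/(3EI) = 876/EI.
The prop prevents deflection at B: R_B = δ_0/δ_{BB} = 209273/876 = 238.9 kip.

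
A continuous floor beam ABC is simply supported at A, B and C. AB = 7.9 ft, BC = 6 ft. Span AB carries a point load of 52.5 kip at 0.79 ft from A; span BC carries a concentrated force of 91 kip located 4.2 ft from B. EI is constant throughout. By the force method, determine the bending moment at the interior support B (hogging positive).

Release continuity at B by inserting a hinge; the redundant is the internal moment M_B. The primary structure is two simply-supported spans AB and BC.
Rotations at B on the released spans (each span's end-slope, ×1/EI):
  span AB: point load 52.5 at a = 0.79: Pab(L + a)/(6LEI) = 54.06/EI
  span BC: point load 91 at a = 4.2: Pab(L + b)/(6LEI) = 149.1/EI
  relative rotation θ_0 = (54.06 + 149.1)/EI = 203.1/EI
A unit hogging moment at B produces rotation L₁/(3EI) + L₂/(3EI) = 4.633/EI.
Slope continuity at B: θ_0 = M_B·4.633/EI, so M_B = 203.1/4.633 = 43.84 kip·ft (hogging).

M_B = 43.84 kip·ft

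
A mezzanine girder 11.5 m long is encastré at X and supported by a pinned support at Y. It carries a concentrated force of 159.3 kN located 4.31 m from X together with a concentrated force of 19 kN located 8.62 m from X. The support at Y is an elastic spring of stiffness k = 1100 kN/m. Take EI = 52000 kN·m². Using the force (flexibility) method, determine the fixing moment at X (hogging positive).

M_X = 415.1 kN·m

Remove the prop at Y; the released (primary) structure is a cantilever built in at X.
Deflection at Y on the released cantilever, summing each load's contribution:
  point load 159.3 at a = 4.31: Pa²(3L − a)/(6EI) = 14890/EI
  point load 19 at a = 8.62: Pa²(3L − a)/(6EI) = 6089/EI
  δ_0 = 20979/EI
Tip deflection under a unit load at Y: L³/(3EI) = 507/EI.
With EI = 52000 kN·m²: δ_0 = 0.40344 m and δ_{YY} = 0.009749 m/kN.
Compatibility — the spring shortens by R_Y/k under the reaction it provides: δ_0 − R_Y·δ_{YY} = R_Y/k. With 1/k = 0.000909 m/kN, R_Y = δ_0 / (δ_{YY} + 1/k) = 0.40344 / (0.009749 + 0.000909) = 37.85 kN.
Moment equilibrium about X: M_X = Σ(load moments about X) − R_Y·L = 850.4 − 37.85×11.5 = 415.1 kN·m.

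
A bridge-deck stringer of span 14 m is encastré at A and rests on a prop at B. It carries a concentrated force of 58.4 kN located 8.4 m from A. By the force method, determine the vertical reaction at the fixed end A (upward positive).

Take the reaction at B as the redundant and release it; the primary structure is a cantilever fixed at A.
Free-end deflection of the primary structure under the applied loading (downward +):
  point load 58.4 at a = 8.4: Pa²(3L − a)/(6EI) = 23076/EI
Flexibility coefficient — unit upward force at B: δ_{BB} = L³/(3EI) = 914.7/EI.
Compatibility at B: δ_0 − R_B·δ_{BB} = 0, so R_B = 23076/914.7 = 25.23 kN.
Vertical equilibrium: R_A = ΣP − R_B = 58.4 − 25.23 = 33.17 kN.

R_A = 33.17 kN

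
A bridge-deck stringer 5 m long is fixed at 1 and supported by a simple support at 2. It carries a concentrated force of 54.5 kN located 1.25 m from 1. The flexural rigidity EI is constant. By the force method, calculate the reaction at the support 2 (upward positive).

Take the reaction at 2 as the redundant and release it; the primary structure is a cantilever fixed at 1.
Free-end deflection of the primary structure under the applied loading (downward +):
  point load 54.5 at a = 1.25: Pa²(3L − a)/(6EI) = 195.1/EI
Flexibility coefficient — unit upward force at 2: δ_{22} = L³/(3EI) = 41.67/EI.
The prop prevents deflection at 2: R_2 = δ_0/δ_{22} = 195.1/41.67 = 4.684 kN.

R_2 = 4.684 kN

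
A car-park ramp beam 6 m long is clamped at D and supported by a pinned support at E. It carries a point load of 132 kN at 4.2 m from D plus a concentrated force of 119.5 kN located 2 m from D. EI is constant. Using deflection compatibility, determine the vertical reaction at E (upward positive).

R_E = 92.09 kN

Choose R_E as the redundant. The primary structure is the cantilever fixed at D.
Primary-structure tip deflection at E by superposition:
  point load 132 at a = 4.2: Pa²(3L − a)/(6EI) = 5356/EI
  point load 119.5 at a = 2: Pa²(3L − a)/(6EI) = 1275/EI
  δ_0 = 6630/EI
Tip deflection under a unit load at E: L³/(3EI) = 72/EI.
Compatibility at E: δ_0 − R_E·δ_{EE} = 0, so R_E = 6630/72 = 92.09 kN.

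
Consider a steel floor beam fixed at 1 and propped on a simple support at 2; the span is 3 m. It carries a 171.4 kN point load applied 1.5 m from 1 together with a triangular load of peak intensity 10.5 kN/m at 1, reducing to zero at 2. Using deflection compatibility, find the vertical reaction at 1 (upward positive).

Remove the prop at 2; the released (primary) structure is a cantilever built in at 1.
Deflection at 2 on the released cantilever, summing each load's contribution:
  point load 171.4 at a = 1.5: Pa²(3L − a)/(6EI) = 482.1/EI
  triangular load, peak 10.5 at the fixed end: w₀L⁴/(30EI) = 28.35/EI
  δ_0 = 510.4/EI
Flexibility coefficient — unit upward force at 2: δ_{22} = L³/(3EI) = 9/EI.
The prop prevents deflection at 2: R_2 = δ_0/δ_{22} = 510.4/9 = 56.71 kN.
Vertical equilibrium: R_1 = ΣP − R_2 = 187.2 − 56.71 = 130.4 kN.

R_1 = 130.4 kN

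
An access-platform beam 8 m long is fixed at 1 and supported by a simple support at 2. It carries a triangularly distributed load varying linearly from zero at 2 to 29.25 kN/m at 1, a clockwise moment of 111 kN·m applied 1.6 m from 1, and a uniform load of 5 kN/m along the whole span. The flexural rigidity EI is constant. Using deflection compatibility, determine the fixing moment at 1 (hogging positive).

M_1 = 215.9 kN·m

Take the reaction at 2 as the redundant and release it; the primary structure is a cantilever fixed at 1.
Primary-structure tip deflection at 2 by superposition:
  triangular load, peak 29.25 at the fixed end: w₀L⁴/(30EI) = 3994/EI
  clockwise couple 111 at a = 1.6: M₀a(2L − a)/(2EI) = 1279/EI
  UDL 5: wL⁴/(8EI) = 2560/EI
  δ_0 = 7832/EI
Flexibility coefficient — unit upward force at 2: δ_{22} = L³/(3EI) = 170.7/EI.
Compatibility at 2: δ_0 − R_2·δ_{22} = 0, so R_2 = 7832/170.7 = 45.89 kN.
Moment equilibrium about 1: M_1 = Σ(load moments about 1) − R_2·L = 583 − 45.89×8 = 215.9 kN·m.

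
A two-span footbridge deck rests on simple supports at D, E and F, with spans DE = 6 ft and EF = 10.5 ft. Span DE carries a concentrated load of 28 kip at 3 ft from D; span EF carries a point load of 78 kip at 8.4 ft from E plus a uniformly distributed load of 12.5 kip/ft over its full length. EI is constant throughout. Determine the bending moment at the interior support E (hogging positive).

Insert a hinge at E; M_E is the redundant, and each span becomes simply supported.
Rotations at E on the released spans (each span's end-slope, ×1/EI):
  span DE: point load 28 at a = 3: Pab(L + a)/(6LEI) = 63/EI
  span EF: point load 78 at a = 8.4: Pab(L + b)/(6LEI) = 275.2/EI
  span EF: UDL 12.5: wL³/(24EI) = 602.9/EI
  relative rotation θ_0 = (63 + 878.1)/EI = 941.1/EI
A unit hogging moment at E produces rotation L₁/(3EI) + L₂/(3EI) = 5.5/EI.
Slope continuity at E: θ_0 = M_E·5.5/EI, so M_E = 941.1/5.5 = 171.1 kip·ft (hogging).

M_E = 171.1 kip·ft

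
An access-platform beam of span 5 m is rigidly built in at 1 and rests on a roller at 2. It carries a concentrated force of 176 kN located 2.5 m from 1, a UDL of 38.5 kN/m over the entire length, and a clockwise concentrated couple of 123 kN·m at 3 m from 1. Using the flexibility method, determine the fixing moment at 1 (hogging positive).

Remove the prop at 2; the released (primary) structure is a cantilever built in at 1.
Downward deflection at the released point 2 due to the loads:
  point load 176 at a = 2.5: Pa²(3L − a)/(6EI) = 2292/EI
  UDL 38.5: wL⁴/(8EI) = 3008/EI
  clockwise couple 123 at a = 3: M₀a(2L − a)/(2EI) = 1292/EI
  δ_0 = 6591/EI
Tip deflection under a unit load at 2: L³/(3EI) = 41.67/EI.
Compatibility at 2: δ_0 − R_2·δ_{22} = 0, so R_2 = 6591/41.67 = 158.2 kN.
Moment equilibrium about 1: M_1 = Σ(load moments about 1) − R_2·L = 1044 − 158.2×5 = 253.3 kN·m.

M_1 = 253.3 kN·m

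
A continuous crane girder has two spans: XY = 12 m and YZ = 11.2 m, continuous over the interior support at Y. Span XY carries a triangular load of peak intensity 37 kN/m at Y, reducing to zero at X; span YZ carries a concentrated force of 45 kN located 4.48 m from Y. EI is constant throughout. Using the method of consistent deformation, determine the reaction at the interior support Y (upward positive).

R_Y = 214.8 kN

Take M_Y as the redundant. Released structure: two simple spans XY and YZ with a hinge at Y.
Rotations at Y on the released spans (each span's end-slope, ×1/EI):
  span XY: triangular load, peak 37: w₀L³/(45EI) = 1421/EI
  span YZ: point load 45 at a = 4.48: Pab(L + b)/(6LEI) = 361.3/EI
  relative rotation θ_0 = (1421 + 361.3)/EI = 1782/EI
A unit hogging moment at Y produces rotation L₁/(3EI) + L₂/(3EI) = 7.733/EI.
Slope continuity at Y: θ_0 = M_Y·7.733/EI, so M_Y = 1782/7.733 = 230.4 kN·m (hogging).
Span XY, ΣM about X with M_Y applied at Y: R_Y^{XY}·12 = 1776 + 230.4, so R_Y^{XY} = 167.2 kN and R_X = 222 − 167.2 = 54.8 kN.
Span YZ, ΣM about Z: R_Y^{YZ}·11.2 = 302.4 + 230.4, so R_Y^{YZ} = 47.57 kN and R_Z = 45 − 47.57 = -2.575 kN.
R_Y = 167.2 + 47.57 = 214.8 kN.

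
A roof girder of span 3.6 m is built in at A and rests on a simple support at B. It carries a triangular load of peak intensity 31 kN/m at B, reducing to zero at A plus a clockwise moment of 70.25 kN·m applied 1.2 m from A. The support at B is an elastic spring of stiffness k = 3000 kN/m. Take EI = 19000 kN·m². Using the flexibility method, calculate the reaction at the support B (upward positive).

R_B = 33.36 kN

Release the roller at B. Primary structure: cantilever fixed at A.
Free-end deflection of the primary structure under the applied loading (downward +):
  triangular load, peak 31 at the free end: 11w₀L⁴/(120EI) = 477.3/EI
  clockwise couple 70.25 at a = 1.2: M₀a(2L − a)/(2EI) = 252.9/EI
  δ_0 = 730.2/EI
Flexibility coefficient — unit upward force at B: δ_{BB} = L³/(3EI) = 15.55/EI.
With EI = 19000 kN·m²: δ_0 = 0.038431 m and δ_{BB} = 0.000819 m/kN.
Compatibility — the spring shortens by R_B/k under the reaction it provides: δ_0 − R_B·δ_{BB} = R_B/k. With 1/k = 0.000333 m/kN, R_B = δ_0 / (δ_{BB} + 1/k) = 0.038431 / (0.000819 + 0.000333) = 33.36 kN.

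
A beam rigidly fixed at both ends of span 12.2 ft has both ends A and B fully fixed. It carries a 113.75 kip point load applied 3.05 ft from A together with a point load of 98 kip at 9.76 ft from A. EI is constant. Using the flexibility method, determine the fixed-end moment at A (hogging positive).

Release both end moments; the primary structure is a simply-supported span AB with redundants M_A and M_B.
Simple-span end rotations at A and B under the given loads:
  at A: point load 113.75 at a = 3.05: Pab(L + b)/(6LEI) = 925.9/EI
  at B: point load 113.75 at a = 3.05: Pab(L + a)/(6LEI) = 661.3/EI
  at A: point load 98 at a = 9.76: Pab(L + b)/(6LEI) = 466.8/EI
  at B: point load 98 at a = 9.76: Pab(L + a)/(6LEI) = 700.1/EI
  θ_A0 = 1393/EI,  θ_B0 = 1361/EI
Flexibility coefficients: a unit moment at one end gives L/(3EI) there and L/(6EI) at the far end, so f₁₁ = f₂₂ = 4.067/EI and f₁₂ = f₂₁ = 2.033/EI.
Compatibility — zero rotation at each built-in end:
  4.067 M_A + 2.033 M_B = 1393
  2.033 M_A + 4.067 M_B = 1361
Solving the pair gives M_A = 233.4 kip·ft and M_B = 218.1 kip·ft (hogging).

M_A = 233.4 kip·ft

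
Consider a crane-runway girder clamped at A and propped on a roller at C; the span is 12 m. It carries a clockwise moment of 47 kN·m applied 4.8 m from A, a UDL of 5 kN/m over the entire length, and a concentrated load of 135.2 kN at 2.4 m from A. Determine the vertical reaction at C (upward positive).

Release the roller at C. Primary structure: cantilever fixed at A.
Free-end deflection of the primary structure under the applied loading (downward +):
  clockwise couple 47 at a = 4.8: M₀a(2L − a)/(2EI) = 2166/EI
  UDL 5: wL⁴/(8EI) = 12960/EI
  point load 135.2 at a = 2.4: Pa²(3L − a)/(6EI) = 4361/EI
  δ_0 = 19487/EI
Flexibility coefficient — unit upward force at C: δ_{CC} = L³/(3EI) = 576/EI.
Compatibility at C: δ_0 − R_C·δ_{CC} = 0, so R_C = 19487/576 = 33.83 kN.

R_C = 33.83 kN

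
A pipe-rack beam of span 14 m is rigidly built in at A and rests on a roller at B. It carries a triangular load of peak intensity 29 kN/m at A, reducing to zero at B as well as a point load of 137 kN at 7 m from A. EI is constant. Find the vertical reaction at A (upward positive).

R_A = 256.6 kN

Take the reaction at B as the redundant and release it; the primary structure is a cantilever fixed at A.
Primary-structure tip deflection at B by superposition:
  triangular load, peak 29 at the fixed end: w₀L⁴/(30EI) = 37135/EI
  point load 137 at a = 7: Pa²(3L − a)/(6EI) = 39159/EI
  δ_0 = 76295/EI
Flexibility coefficient — unit upward force at B: δ_{BB} = L³/(3EI) = 914.7/EI.
Compatibility at B: δ_0 − R_B·δ_{BB} = 0, so R_B = 76295/914.7 = 83.41 kN.
Vertical equilibrium: R_A = ΣP − R_B = 340 − 83.41 = 256.6 kN.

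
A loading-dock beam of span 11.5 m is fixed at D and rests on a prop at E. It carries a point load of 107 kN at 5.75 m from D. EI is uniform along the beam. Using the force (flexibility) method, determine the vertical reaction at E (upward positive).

R_E = 33.44 kN

Remove the prop at E; the released (primary) structure is a cantilever built in at D.
Free-end deflection of the primary structure under the applied loading (downward +):
  point load 107 at a = 5.75: Pa²(3L − a)/(6EI) = 16951/EI
Tip deflection under a unit load at E: L³/(3EI) = 507/EI.
Compatibility at E: δ_0 − R_E·δ_{EE} = 0, so R_E = 16951/507 = 33.44 kN.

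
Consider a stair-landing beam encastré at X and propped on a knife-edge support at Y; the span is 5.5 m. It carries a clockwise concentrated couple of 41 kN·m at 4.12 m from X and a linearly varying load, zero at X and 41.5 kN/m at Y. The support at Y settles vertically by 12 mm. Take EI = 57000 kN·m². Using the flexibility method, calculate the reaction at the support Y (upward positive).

Choose R_Y as the redundant. The primary structure is the cantilever fixed at X.
Free-end deflection of the primary structure under the applied loading (downward +):
  clockwise couple 41 at a = 4.12: M₀a(2L − a)/(2EI) = 581.1/EI
  triangular load, peak 41.5 at the free end: 11w₀L⁴/(120EI) = 3481/EI
  δ_0 = 4062/EI
Flexibility coefficient — unit upward force at Y: δ_{YY} = L³/(3EI) = 55.46/EI.
With EI = 57000 kN·m²: δ_0 = 0.071266 m and δ_{YY} = 0.000973 m/kN.
Compatibility — the beam at Y must follow the support down by 0.012 m: δ_0 − R_Y·δ_{YY} = 0.012, so R_Y = (0.071266 − 0.012)/0.000973 = 60.91 kN.

R_Y = 60.91 kN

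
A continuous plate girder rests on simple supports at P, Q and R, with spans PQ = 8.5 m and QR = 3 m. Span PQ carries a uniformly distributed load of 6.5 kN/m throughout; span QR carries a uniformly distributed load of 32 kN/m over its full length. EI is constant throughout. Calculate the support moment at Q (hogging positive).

M_Q = 52.78 kN·m

Insert a hinge at Q; M_Q is the redundant, and each span becomes simply supported.
Discontinuity in slope at Q on the released structure — sum the simple-span end rotations:
  span PQ: UDL 6.5: wL³/(24EI) = 166.3/EI
  span QR: UDL 32: wL³/(24EI) = 36/EI
  relative rotation θ_0 = (166.3 + 36)/EI = 202.3/EI
A unit hogging moment at Q produces rotation L₁/(3EI) + L₂/(3EI) = 3.833/EI.
Slope continuity at Q: θ_0 = M_Q·3.833/EI, so M_Q = 202.3/3.833 = 52.78 kN·m (hogging).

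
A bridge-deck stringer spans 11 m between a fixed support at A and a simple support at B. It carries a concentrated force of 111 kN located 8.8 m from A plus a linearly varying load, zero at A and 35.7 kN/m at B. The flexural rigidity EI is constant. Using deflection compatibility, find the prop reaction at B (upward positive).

Take the reaction at B as the redundant and release it; the primary structure is a cantilever fixed at A.
Downward deflection at the released point B due to the loads:
  point load 111 at a = 8.8: Pa²(3L − a)/(6EI) = 34670/EI
  triangular load, peak 35.7 at the free end: 11w₀L⁴/(120EI) = 47913/EI
  δ_0 = 82583/EI
Flexibility coefficient — unit upward force at B: δ_{BB} = L³/(3EI) = 443.7/EI.
Compatibility at B: δ_0 − R_B·δ_{BB} = 0, so R_B = 82583/443.7 = 186.1 kN.

R_B = 186.1 kN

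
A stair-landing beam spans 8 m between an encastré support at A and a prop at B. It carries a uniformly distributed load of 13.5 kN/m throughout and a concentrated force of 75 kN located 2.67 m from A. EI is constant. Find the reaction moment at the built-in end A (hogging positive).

Take the reaction at B as the redundant and release it; the primary structure is a cantilever fixed at A.
Deflection at B on the released cantilever, summing each load's contribution:
  UDL 13.5: wL⁴/(8EI) = 6912/EI
  point load 75 at a = 2.67: Pa²(3L − a)/(6EI) = 1901/EI
  δ_0 = 8813/EI
Flexibility coefficient — unit upward force at B: δ_{BB} = L³/(3EI) = 170.7/EI.
The prop prevents deflection at B: R_B = δ_0/δ_{BB} = 8813/170.7 = 51.64 kN.
Moment equilibrium about A: M_A = Σ(load moments about A) − R_B·L = 632.2 − 51.64×8 = 219.2 kN·m.

M_A = 219.2 kN·m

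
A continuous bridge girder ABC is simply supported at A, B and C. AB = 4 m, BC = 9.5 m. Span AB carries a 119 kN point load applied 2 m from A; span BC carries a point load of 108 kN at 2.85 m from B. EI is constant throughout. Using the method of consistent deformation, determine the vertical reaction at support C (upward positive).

Insert a hinge at B; M_B is the redundant, and each span becomes simply supported.
End slopes at the hinge B, treating each span as simply supported:
  span AB: point load 119 at a = 2: Pab(L + a)/(6LEI) = 119/EI
  span BC: point load 108 at a = 2.85: Pab(L + b)/(6LEI) = 579.9/EI
  relative rotation θ_0 = (119 + 579.9)/EI = 698.9/EI
A unit hogging moment at B produces rotation L₁/(3EI) + L₂/(3EI) = 4.5/EI.
Slope continuity at B: θ_0 = M_B·4.5/EI, so M_B = 698.9/4.5 = 155.3 kN·m (hogging).
Span BC, ΣM about C: R_B^{BC}·9.5 = 718.2 + 155.3, so R_B^{BC} = 91.95 kN and R_C = 108 − 91.95 = 16.05 kN.

R_C = 16.05 kN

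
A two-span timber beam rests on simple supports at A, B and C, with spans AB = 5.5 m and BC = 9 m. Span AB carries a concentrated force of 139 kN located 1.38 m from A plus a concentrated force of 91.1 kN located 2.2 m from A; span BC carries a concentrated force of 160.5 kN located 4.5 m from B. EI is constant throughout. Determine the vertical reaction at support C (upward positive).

R_C = 54.24 kN

Insert a hinge at B; M_B is the redundant, and each span becomes simply supported.
Rotations at B on the released spans (each span's end-slope, ×1/EI):
  span AB: point load 139 at a = 1.38: Pab(L + a)/(6LEI) = 164.8/EI
  span AB: point load 91.1 at a = 2.2: Pab(L + a)/(6LEI) = 154.3/EI
  span BC: point load 160.5 at a = 4.5: Pab(L + b)/(6LEI) = 812.5/EI
  relative rotation θ_0 = (319.1 + 812.5)/EI = 1132/EI
A unit hogging moment at B produces rotation L₁/(3EI) + L₂/(3EI) = 4.833/EI.
Slope continuity at B: θ_0 = M_B·4.833/EI, so M_B = 1132/4.833 = 234.1 kN·m (hogging).
Span BC, ΣM about C: R_B^{BC}·9 = 722.2 + 234.1, so R_B^{BC} = 106.3 kN and R_C = 160.5 − 106.3 = 54.24 kN.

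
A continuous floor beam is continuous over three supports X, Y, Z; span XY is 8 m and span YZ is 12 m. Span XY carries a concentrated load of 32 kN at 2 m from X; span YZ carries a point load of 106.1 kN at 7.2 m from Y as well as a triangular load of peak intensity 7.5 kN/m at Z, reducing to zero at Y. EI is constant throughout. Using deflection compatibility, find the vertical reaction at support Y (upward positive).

R_Y = 102.6 kN

Take M_Y as the redundant. Released structure: two simple spans XY and YZ with a hinge at Y.
Rotations at Y on the released spans (each span's end-slope, ×1/EI):
  span XY: point load 32 at a = 2: Pab(L + a)/(6LEI) = 80/EI
  span YZ: point load 106.1 at a = 7.2: Pab(L + b)/(6LEI) = 855.6/EI
  span YZ: triangular load, peak 7.5: 7w₀L³/(360EI) = 252/EI
  relative rotation θ_0 = (80 + 1108)/EI = 1188/EI
A unit hogging moment at Y produces rotation L₁/(3EI) + L₂/(3EI) = 6.667/EI.
Compatibility: M_Y·(L₁+L₂)/(3EI) = θ_0, giving M_Y = 178.1 kN·m (hogging).
Span XY, ΣM about X with M_Y applied at Y: R_Y^{XY}·8 = 64 + 178.1, so R_Y^{XY} = 30.27 kN and R_X = 32 − 30.27 = 1.733 kN.
Span YZ, ΣM about Z: R_Y^{YZ}·12 = 689.3 + 178.1, so R_Y^{YZ} = 72.28 kN and R_Z = 151.1 − 72.28 = 78.82 kN.
R_Y = 30.27 + 72.28 = 102.6 kN.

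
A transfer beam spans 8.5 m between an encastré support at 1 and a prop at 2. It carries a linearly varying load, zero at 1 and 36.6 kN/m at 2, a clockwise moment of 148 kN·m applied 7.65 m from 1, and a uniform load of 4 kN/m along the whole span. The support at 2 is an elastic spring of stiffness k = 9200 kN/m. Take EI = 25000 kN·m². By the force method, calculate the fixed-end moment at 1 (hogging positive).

Remove the prop at 2; the released (primary) structure is a cantilever built in at 1.
Deflection at 2 on the released cantilever, summing each load's contribution:
  triangular load, peak 36.6 at the free end: 11w₀L⁴/(120EI) = 17513/EI
  clockwise couple 148 at a = 7.65: M₀a(2L − a)/(2EI) = 5293/EI
  UDL 4: wL⁴/(8EI) = 2610/EI
  δ_0 = 25416/EI
Flexibility coefficient — unit upward force at 2: δ_{22} = L³/(3EI) = 204.7/EI.
With EI = 25000 kN·m²: δ_0 = 1.0167 m and δ_{22} = 0.008188 m/kN.
Compatibility — the spring shortens by R_2/k under the reaction it provides: δ_0 − R_2·δ_{22} = R_2/k. With 1/k = 0.000109 m/kN, R_2 = δ_0 / (δ_{22} + 1/k) = 1.0167 / (0.008188 + 0.000109) = 122.5 kN.
Moment equilibrium about 1: M_1 = Σ(load moments about 1) − R_2·L = 1174 − 122.5×8.5 = 132.4 kN·m.

M_1 = 132.4 kN·m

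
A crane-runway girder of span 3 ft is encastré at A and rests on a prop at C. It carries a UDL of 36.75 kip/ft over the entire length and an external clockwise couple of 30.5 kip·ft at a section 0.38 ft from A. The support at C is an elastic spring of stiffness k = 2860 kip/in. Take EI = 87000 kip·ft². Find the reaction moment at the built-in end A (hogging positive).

M_A = 90.63 kip·ft

Remove the prop at C; the released (primary) structure is a cantilever built in at A.
Free-end deflection of the primary structure under the applied loading (downward +):
  UDL 36.75: wL⁴/(8EI) = 372.1/EI
  clockwise couple 30.5 at a = 0.38: M₀a(2L − a)/(2EI) = 32.57/EI
  δ_0 = 404.7/EI
Tip deflection under a unit load at C: L³/(3EI) = 9/EI.
With EI = 87000 kip·ft²: δ_0 = 0.004651 ft and δ_{CC} = 0.000103 ft/kip.
Compatibility — the spring shortens by R_C/k under the reaction it provides: δ_0 − R_C·δ_{CC} = R_C/k. With 1/k = 1/(2860×12) ft/kip = 0.000029 ft/kip, R_C = δ_0 / (δ_{CC} + 1/k) = 0.004651 / (0.000103 + 0.000029) = 35.08 kip.
Moment equilibrium about A: M_A = Σ(load moments about A) − R_C·L = 195.9 − 35.08×3 = 90.63 kip·ft.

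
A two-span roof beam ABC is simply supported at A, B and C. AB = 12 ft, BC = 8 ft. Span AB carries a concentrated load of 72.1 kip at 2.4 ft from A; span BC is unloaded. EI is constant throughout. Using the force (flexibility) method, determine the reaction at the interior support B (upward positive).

R_B = 24.8 kip

Release continuity at B by inserting a hinge; the redundant is the internal moment M_B. The primary structure is two simply-supported spans AB and BC.
Rotations at B on the released spans (each span's end-slope, ×1/EI):
  span AB: point load 72.1 at a = 2.4: Pab(L + a)/(6LEI) = 332.2/EI
  relative rotation θ_0 = (332.2 + 0)/EI = 332.2/EI
A unit hogging moment at B produces rotation L₁/(3EI) + L₂/(3EI) = 6.667/EI.
Compatibility: M_B·(L₁+L₂)/(3EI) = θ_0, giving M_B = 49.84 kip·ft (hogging).
Span AB, ΣM about A with M_B applied at B: R_B^{AB}·12 = 173 + 49.84, so R_B^{AB} = 18.57 kip and R_A = 72.1 − 18.57 = 53.53 kip.
Span BC, ΣM about C: R_B^{BC}·8 = 0 + 49.84, so R_B^{BC} = 6.229 kip and R_C = 0 − 6.229 = -6.229 kip.
R_B = 18.57 + 6.229 = 24.8 kip.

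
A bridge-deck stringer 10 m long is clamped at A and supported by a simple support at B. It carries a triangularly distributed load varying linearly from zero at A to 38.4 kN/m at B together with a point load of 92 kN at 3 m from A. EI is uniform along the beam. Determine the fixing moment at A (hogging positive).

M_A = 388.2 kN·m

Choose R_B as the redundant. The primary structure is the cantilever fixed at A.
Primary-structure tip deflection at B by superposition:
  triangular load, peak 38.4 at the free end: 11w₀L⁴/(120EI) = 35200/EI
  point load 92 at a = 3: Pa²(3L − a)/(6EI) = 3726/EI
  δ_0 = 38926/EI
Tip deflection under a unit load at B: L³/(3EI) = 333.3/EI.
The prop prevents deflection at B: R_B = δ_0/δ_{BB} = 38926/333.3 = 116.8 kN.
Moment equilibrium about A: M_A = Σ(load moments about A) − R_B·L = 1556 − 116.8×10 = 388.2 kN·m.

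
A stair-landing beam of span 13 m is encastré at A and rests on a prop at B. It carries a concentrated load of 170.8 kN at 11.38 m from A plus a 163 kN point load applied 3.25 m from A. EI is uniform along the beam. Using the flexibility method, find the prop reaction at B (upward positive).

Take the reaction at B as the redundant and release it; the primary structure is a cantilever fixed at A.
Free-end deflection of the primary structure under the applied loading (downward +):
  point load 170.8 at a = 11.38: Pa²(3L − a)/(6EI) = 101823/EI
  point load 163 at a = 3.25: Pa²(3L − a)/(6EI) = 10258/EI
  δ_0 = 112081/EI
Tip deflection under a unit load at B: L³/(3EI) = 732.3/EI.
Compatibility at B: δ_0 − R_B·δ_{BB} = 0, so R_B = 112081/732.3 = 153 kN.

R_B = 153 kN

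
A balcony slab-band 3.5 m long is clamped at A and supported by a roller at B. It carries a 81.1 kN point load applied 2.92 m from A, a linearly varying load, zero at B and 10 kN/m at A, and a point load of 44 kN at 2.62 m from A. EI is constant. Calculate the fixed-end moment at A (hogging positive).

M_A = 49.18 kN·m

Choose R_B as the redundant. The primary structure is the cantilever fixed at A.
Primary-structure tip deflection at B by superposition:
  point load 81.1 at a = 2.92: Pa²(3L − a)/(6EI) = 873.6/EI
  triangular load, peak 10 at the fixed end: w₀L⁴/(30EI) = 50.02/EI
  point load 44 at a = 2.62: Pa²(3L − a)/(6EI) = 396.7/EI
  δ_0 = 1320/EI
Flexibility coefficient — unit upward force at B: δ_{BB} = L³/(3EI) = 14.29/EI.
Compatibility at B: δ_0 − R_B·δ_{BB} = 0, so R_B = 1320/14.29 = 92.38 kN.
Moment equilibrium about A: M_A = Σ(load moments about A) − R_B·L = 372.5 − 92.38×3.5 = 49.18 kN·m.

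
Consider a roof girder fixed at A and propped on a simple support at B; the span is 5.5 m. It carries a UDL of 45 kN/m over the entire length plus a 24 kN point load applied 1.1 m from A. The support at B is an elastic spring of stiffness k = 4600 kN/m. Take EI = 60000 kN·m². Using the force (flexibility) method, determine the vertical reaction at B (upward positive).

Remove the prop at B; the released (primary) structure is a cantilever built in at A.
Deflection at B on the released cantilever, summing each load's contribution:
  UDL 45: wL⁴/(8EI) = 5147/EI
  point load 24 at a = 1.1: Pa²(3L − a)/(6EI) = 74.54/EI
  δ_0 = 5222/EI
Tip deflection under a unit load at B: L³/(3EI) = 55.46/EI.
With EI = 60000 kN·m²: δ_0 = 0.087029 m and δ_{BB} = 0.000924 m/kN.
Compatibility — the spring shortens by R_B/k under the reaction it provides: δ_0 − R_B·δ_{BB} = R_B/k. With 1/k = 0.000217 m/kN, R_B = δ_0 / (δ_{BB} + 1/k) = 0.087029 / (0.000924 + 0.000217) = 76.23 kN.

R_B = 76.23 kN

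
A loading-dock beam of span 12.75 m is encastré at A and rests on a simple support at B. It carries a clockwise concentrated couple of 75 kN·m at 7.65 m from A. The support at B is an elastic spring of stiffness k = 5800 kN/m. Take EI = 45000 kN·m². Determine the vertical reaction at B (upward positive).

R_B = 7.329 kN

Take the reaction at B as the redundant and release it; the primary structure is a cantilever fixed at A.
Downward deflection at the released point B due to the loads:
  clockwise couple 75 at a = 7.65: M₀a(2L − a)/(2EI) = 5121/EI
Tip deflection under a unit load at B: L³/(3EI) = 690.9/EI.
With EI = 45000 kN·m²: δ_0 = 0.11379 m and δ_{BB} = 0.015353 m/kN.
Compatibility — the spring shortens by R_B/k under the reaction it provides: δ_0 − R_B·δ_{BB} = R_B/k. With 1/k = 0.000172 m/kN, R_B = δ_0 / (δ_{BB} + 1/k) = 0.11379 / (0.015353 + 0.000172) = 7.329 kN.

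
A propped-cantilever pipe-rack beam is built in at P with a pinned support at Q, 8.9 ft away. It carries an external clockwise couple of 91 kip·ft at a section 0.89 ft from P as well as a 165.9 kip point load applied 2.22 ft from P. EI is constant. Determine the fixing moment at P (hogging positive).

M_P = 307 kip·ft

Release the roller at Q. Primary structure: cantilever fixed at P.
Free-end deflection of the primary structure under the applied loading (downward +):
  clockwise couple 91 at a = 0.89: M₀a(2L − a)/(2EI) = 684.8/EI
  point load 165.9 at a = 2.22: Pa²(3L − a)/(6EI) = 3336/EI
  δ_0 = 4021/EI
Tip deflection under a unit load at Q: L³/(3EI) = 235/EI.
The prop prevents deflection at Q: R_Q = δ_0/δ_{QQ} = 4021/235 = 17.11 kip.
Moment equilibrium about P: M_P = Σ(load moments about P) − R_Q·L = 459.3 − 17.11×8.9 = 307 kip·ft.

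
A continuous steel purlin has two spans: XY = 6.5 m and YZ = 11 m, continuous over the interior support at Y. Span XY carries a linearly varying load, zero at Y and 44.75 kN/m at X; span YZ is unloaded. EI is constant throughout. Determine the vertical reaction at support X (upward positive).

R_X = 90.66 kN

Insert a hinge at Y; M_Y is the redundant, and each span becomes simply supported.
End slopes at the hinge Y, treating each span as simply supported:
  span XY: triangular load, peak 44.75: 7w₀L³/(360EI) = 239/EI
  relative rotation θ_0 = (239 + 0)/EI = 239/EI
A unit hogging moment at Y produces rotation L₁/(3EI) + L₂/(3EI) = 5.833/EI.
Compatibility: M_Y·(L₁+L₂)/(3EI) = θ_0, giving M_Y = 40.96 kN·m (hogging).
Span XY, ΣM about X with M_Y applied at Y: R_Y^{XY}·6.5 = 315.1 + 40.96, so R_Y^{XY} = 54.78 kN and R_X = 145.4 − 54.78 = 90.66 kN.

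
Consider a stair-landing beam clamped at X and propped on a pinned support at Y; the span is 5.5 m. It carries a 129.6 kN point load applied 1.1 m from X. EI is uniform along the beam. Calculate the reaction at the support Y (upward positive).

R_Y = 7.258 kN

Release the roller at Y. Primary structure: cantilever fixed at X.
Free-end deflection of the primary structure under the applied loading (downward +):
  point load 129.6 at a = 1.1: Pa²(3L − a)/(6EI) = 402.5/EI
Flexibility coefficient — unit upward force at Y: δ_{YY} = L³/(3EI) = 55.46/EI.
The prop prevents deflection at Y: R_Y = δ_0/δ_{YY} = 402.5/55.46 = 7.258 kN.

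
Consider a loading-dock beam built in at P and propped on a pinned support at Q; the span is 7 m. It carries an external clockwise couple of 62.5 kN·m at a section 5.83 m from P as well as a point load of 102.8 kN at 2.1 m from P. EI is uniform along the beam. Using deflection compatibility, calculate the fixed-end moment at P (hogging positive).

Remove the prop at Q; the released (primary) structure is a cantilever built in at P.
Free-end deflection of the primary structure under the applied loading (downward +):
  clockwise couple 62.5 at a = 5.83: M₀a(2L − a)/(2EI) = 1488/EI
  point load 102.8 at a = 2.1: Pa²(3L − a)/(6EI) = 1428/EI
  δ_0 = 2917/EI
Tip deflection under a unit load at Q: L³/(3EI) = 114.3/EI.
Compatibility at Q: δ_0 − R_Q·δ_{QQ} = 0, so R_Q = 2917/114.3 = 25.51 kN.
Moment equilibrium about P: M_P = Σ(load moments about P) − R_Q·L = 278.4 − 25.51×7 = 99.82 kN·m.

M_P = 99.82 kN·m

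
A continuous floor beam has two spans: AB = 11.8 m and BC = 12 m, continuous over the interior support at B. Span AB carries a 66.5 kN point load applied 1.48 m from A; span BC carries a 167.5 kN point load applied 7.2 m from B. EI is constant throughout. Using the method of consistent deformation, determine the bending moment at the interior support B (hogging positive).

M_B = 194.3 kN·m

Release continuity at B by inserting a hinge; the redundant is the internal moment M_B. The primary structure is two simply-supported spans AB and BC.
End slopes at the hinge B, treating each span as simply supported:
  span AB: point load 66.5 at a = 1.48: Pab(L + a)/(6LEI) = 190.5/EI
  span BC: point load 167.5 at a = 7.2: Pab(L + b)/(6LEI) = 1351/EI
  relative rotation θ_0 = (190.5 + 1351)/EI = 1541/EI
A unit hogging moment at B produces rotation L₁/(3EI) + L₂/(3EI) = 7.933/EI.
Slope continuity at B: θ_0 = M_B·7.933/EI, so M_B = 1541/7.933 = 194.3 kN·m (hogging).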